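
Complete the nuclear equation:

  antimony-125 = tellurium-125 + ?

beta-minus particle

Conserve mass number: 125 = 125 + A, so A = 0.
Conserve atomic number: 51 = 52 + Z, so Z = -1.
A = 0 and Z = -1 is e⁻ — a beta-minus particle.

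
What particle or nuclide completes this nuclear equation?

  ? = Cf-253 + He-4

Conserve mass number: A = 253 + 4, so A = 257.
Conserve atomic number: Z = 98 + 2, so Z = 100.
Z = 100 is fermium, so the species is Fm-257.

Fm-257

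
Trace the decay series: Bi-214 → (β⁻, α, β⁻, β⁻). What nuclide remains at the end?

Po-210

Start: (A, Z) = (214, 83).
After β⁻: (214, 84).
After α: (210, 82).
After β⁻: (210, 83).
After β⁻: (210, 84).
Z = 84 is polonium.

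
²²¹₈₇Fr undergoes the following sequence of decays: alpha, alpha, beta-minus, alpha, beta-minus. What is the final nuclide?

Bi-209

Start: (A, Z) = (221, 87).
After α: (217, 85).
After α: (213, 83).
After β⁻: (213, 84).
After α: (209, 82).
After β⁻: (209, 83).
Z = 83 is bismuth.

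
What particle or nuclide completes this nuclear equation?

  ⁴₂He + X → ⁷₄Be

Conserve mass number: 4 + A = 7, so A = 3.
Conserve atomic number: 2 + Z = 4, so Z = 2.
Z = 2 is helium, so the species is ³₂He.

He-3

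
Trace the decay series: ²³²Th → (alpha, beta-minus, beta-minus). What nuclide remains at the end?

Th-228

Start: (A, Z) = (232, 90).
After α: (228, 88).
After β⁻: (228, 89).
After β⁻: (228, 90).
Z = 90 is thorium.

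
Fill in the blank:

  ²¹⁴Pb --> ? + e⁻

Bi-214

Conserve mass number: 214 = A + 0, so A = 214.
Conserve atomic number: 82 = Z − 1, so Z = 83.
Z = 83 is bismuth, so the species is ²¹⁴Bi.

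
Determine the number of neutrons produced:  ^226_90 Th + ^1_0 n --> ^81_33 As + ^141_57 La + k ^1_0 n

5

Conserve mass number: 227 = 81 + 141 + k, so k = 227 − 222 = 5.
Check atomic number: 90 = 33 + 57 + 0 = 90. ✓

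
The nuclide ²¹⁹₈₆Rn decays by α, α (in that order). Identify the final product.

Pb-211

Start: (A, Z) = (219, 86).
After α: (215, 84).
After α: (211, 82).
Z = 82 is lead.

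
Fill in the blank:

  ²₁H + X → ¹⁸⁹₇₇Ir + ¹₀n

Conserve mass number: 2 + A = 189 + 1, so A = 188.
Conserve atomic number: 1 + Z = 77 + 0, so Z = 76.
Z = 76 is osmium, so the species is ¹⁸⁸₇₆Os.

Os-188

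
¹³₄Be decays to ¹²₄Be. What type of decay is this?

ΔA = 12 − 13 = -1; ΔZ = 4 − 4 = +0.
A drops by 1 with Z unchanged — a neutron was emitted.

neutron emission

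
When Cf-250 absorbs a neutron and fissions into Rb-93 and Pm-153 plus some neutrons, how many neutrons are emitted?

5

Conserve mass number: 251 = 93 + 153 + k, so k = 251 − 246 = 5.
Check atomic number: 98 = 37 + 61 + 0 = 98. ✓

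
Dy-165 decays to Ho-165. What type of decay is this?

ΔA = 165 − 165 = 0; ΔZ = 67 − 66 = +1.
A is unchanged and Z rises by 1 — a neutron has become a proton (β⁻ decay).

beta-minus decay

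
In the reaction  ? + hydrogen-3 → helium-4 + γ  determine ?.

proton

Conserve mass number: A + 3 = 4 + 0, so A = 1.
Conserve atomic number: Z + 1 = 2 + 0, so Z = 1.
A = 1 and Z = 1 is hydrogen-1 — a proton.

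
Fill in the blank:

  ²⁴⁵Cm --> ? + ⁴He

Conserve mass number: 245 = A + 4, so A = 241.
Conserve atomic number: 96 = Z + 2, so Z = 94.
Z = 94 is plutonium, so the species is ²⁴¹Pu.

Pu-241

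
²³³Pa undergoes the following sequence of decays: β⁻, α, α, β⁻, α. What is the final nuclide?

Fr-221

Start: (A, Z) = (233, 91).
After β⁻: (233, 92).
After α: (229, 90).
After α: (225, 88).
After β⁻: (225, 89).
After α: (221, 87).
Z = 87 is francium.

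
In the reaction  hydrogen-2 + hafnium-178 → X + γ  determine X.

Ta-180

Conserve mass number: 2 + 178 = A + 0, so A = 180.
Conserve atomic number: 1 + 72 = Z + 0, so Z = 73.
Z = 73 is tantalum, so the species is tantalum-180.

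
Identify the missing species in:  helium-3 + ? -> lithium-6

triton

Conserve mass number: 3 + A = 6, so A = 3.
Conserve atomic number: 2 + Z = 3, so Z = 1.
A = 3 and Z = 1 is hydrogen-3 — a triton.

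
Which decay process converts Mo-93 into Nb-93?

beta-plus decay or electron capture

ΔA = 93 − 93 = 0; ΔZ = 41 − 42 = -1.
A is unchanged and Z drops by 1 — a proton has become a neutron (β⁺ emission or electron capture).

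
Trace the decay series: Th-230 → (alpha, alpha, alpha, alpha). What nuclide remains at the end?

Pb-214

Start: (A, Z) = (230, 90).
After α: (226, 88).
After α: (222, 86).
After α: (218, 84).
After α: (214, 82).
Z = 82 is lead.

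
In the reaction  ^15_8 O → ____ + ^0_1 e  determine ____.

N-15

Conserve mass number: 15 = A + 0, so A = 15.
Conserve atomic number: 8 = Z + 1, so Z = 7.
Z = 7 is nitrogen, so the species is ^15_7 N.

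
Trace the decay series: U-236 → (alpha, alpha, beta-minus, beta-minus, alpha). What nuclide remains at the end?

Start: (A, Z) = (236, 92).
After α: (232, 90).
After α: (228, 88).
After β⁻: (228, 89).
After β⁻: (228, 90).
After α: (224, 88).
Z = 88 is radium.

Ra-224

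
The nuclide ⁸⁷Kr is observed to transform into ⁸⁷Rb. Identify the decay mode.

ΔA = 87 − 87 = 0; ΔZ = 37 − 36 = +1.
A is unchanged and Z rises by 1 — a neutron has become a proton (β⁻ decay).

beta-minus decay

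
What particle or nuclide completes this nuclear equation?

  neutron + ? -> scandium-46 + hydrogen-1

Conserve mass number: 1 + A = 46 + 1, so A = 46.
Conserve atomic number: 0 + Z = 21 + 1, so Z = 22.
Z = 22 is titanium, so the species is titanium-46.

Ti-46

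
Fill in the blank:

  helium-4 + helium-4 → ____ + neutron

Conserve mass number: 4 + 4 = A + 1, so A = 7.
Conserve atomic number: 2 + 2 = Z + 0, so Z = 4.
Z = 4 is beryllium, so the species is beryllium-7.

Be-7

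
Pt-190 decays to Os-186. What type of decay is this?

ΔA = 186 − 190 = -4; ΔZ = 76 − 78 = -2.
A drops by 4 and Z drops by 2 — the signature of alpha emission.

alpha decay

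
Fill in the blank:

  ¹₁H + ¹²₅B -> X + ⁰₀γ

Conserve mass number: 1 + 12 = A + 0, so A = 13.
Conserve atomic number: 1 + 5 = Z + 0, so Z = 6.
Z = 6 is carbon, so the species is ¹³₆C.

C-13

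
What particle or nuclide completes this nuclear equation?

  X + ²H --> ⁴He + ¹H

He-3

Conserve mass number: A + 2 = 4 + 1, so A = 3.
Conserve atomic number: Z + 1 = 2 + 1, so Z = 2.
Z = 2 is helium, so the species is ³He.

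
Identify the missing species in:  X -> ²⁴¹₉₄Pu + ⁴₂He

Cm-245

Conserve mass number: A = 241 + 4, so A = 245.
Conserve atomic number: Z = 94 + 2, so Z = 96.
Z = 96 is curium, so the species is ²⁴⁵₉₆Cm.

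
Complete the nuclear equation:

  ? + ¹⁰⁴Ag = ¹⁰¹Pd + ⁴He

proton

Conserve mass number: A + 104 = 101 + 4, so A = 1.
Conserve atomic number: Z + 47 = 46 + 2, so Z = 1.
A = 1 and Z = 1 is ¹H — a proton.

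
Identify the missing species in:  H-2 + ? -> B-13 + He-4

C-15

Conserve mass number: 2 + A = 13 + 4, so A = 15.
Conserve atomic number: 1 + Z = 5 + 2, so Z = 6.
Z = 6 is carbon, so the species is C-15.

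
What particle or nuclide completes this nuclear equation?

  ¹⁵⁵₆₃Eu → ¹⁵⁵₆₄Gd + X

beta-minus particle

Conserve mass number: 155 = 155 + A, so A = 0.
Conserve atomic number: 63 = 64 + Z, so Z = -1.
A = 0 and Z = -1 is ⁰₋₁e — a beta-minus particle.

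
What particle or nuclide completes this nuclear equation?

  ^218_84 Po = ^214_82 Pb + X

alpha particle

Conserve mass number: 218 = 214 + A, so A = 4.
Conserve atomic number: 84 = 82 + Z, so Z = 2.
A = 4 and Z = 2 is ^4_2 He — an alpha particle.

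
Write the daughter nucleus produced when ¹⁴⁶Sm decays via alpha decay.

Alpha decay: mass number changes by -4, atomic number by -2.
A: 146 − 4 = 142; Z: 62 − 2 = 60.
Z = 60 is neodymium, so the daughter is ¹⁴²Nd.

Nd-142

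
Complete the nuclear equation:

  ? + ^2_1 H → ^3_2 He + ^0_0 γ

proton

Conserve mass number: A + 2 = 3 + 0, so A = 1.
Conserve atomic number: Z + 1 = 2 + 0, so Z = 1.
A = 1 and Z = 1 is ^1_1 H — a proton.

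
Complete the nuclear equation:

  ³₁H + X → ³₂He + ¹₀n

proton

Conserve mass number: 3 + A = 3 + 1, so A = 1.
Conserve atomic number: 1 + Z = 2 + 0, so Z = 1.
A = 1 and Z = 1 is ¹₁H — a proton.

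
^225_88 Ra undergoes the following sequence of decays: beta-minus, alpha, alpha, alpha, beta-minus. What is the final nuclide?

Start: (A, Z) = (225, 88).
After β⁻: (225, 89).
After α: (221, 87).
After α: (217, 85).
After α: (213, 83).
After β⁻: (213, 84).
Z = 84 is polonium.

Po-213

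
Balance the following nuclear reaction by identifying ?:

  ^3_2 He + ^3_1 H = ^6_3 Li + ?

Conserve mass number: 3 + 3 = 6 + A, so A = 0.
Conserve atomic number: 2 + 1 = 3 + Z, so Z = 0.
A = 0 and Z = 0 is ^0_0 γ — a gamma ray.

gamma ray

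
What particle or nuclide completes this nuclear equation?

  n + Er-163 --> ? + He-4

Dy-160

Conserve mass number: 1 + 163 = A + 4, so A = 160.
Conserve atomic number: 0 + 68 = Z + 2, so Z = 66.
Z = 66 is dysprosium, so the species is Dy-160.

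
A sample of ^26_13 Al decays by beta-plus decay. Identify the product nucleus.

Beta-plus decay: mass number changes by +0, atomic number by -1.
A: 26 = 26; Z: 13 − 1 = 12.
Z = 12 is magnesium, so the daughter is ^26_12 Mg.

Mg-26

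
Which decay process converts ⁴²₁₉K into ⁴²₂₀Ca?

beta-minus decay

ΔA = 42 − 42 = 0; ΔZ = 20 − 19 = +1.
A is unchanged and Z rises by 1 — a neutron has become a proton (β⁻ decay).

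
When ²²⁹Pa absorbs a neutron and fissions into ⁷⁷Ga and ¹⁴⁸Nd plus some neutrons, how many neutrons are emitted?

5

Conserve mass number: 230 = 77 + 148 + k, so k = 230 − 225 = 5.
Check atomic number: 91 = 31 + 60 + 0 = 91. ✓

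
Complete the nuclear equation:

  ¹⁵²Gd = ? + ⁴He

Conserve mass number: 152 = A + 4, so A = 148.
Conserve atomic number: 64 = Z + 2, so Z = 62.
Z = 62 is samarium, so the species is ¹⁴⁸Sm.

Sm-148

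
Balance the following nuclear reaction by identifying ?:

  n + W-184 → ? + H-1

Conserve mass number: 1 + 184 = A + 1, so A = 184.
Conserve atomic number: 0 + 74 = Z + 1, so Z = 73.
Z = 73 is tantalum, so the species is Ta-184.

Ta-184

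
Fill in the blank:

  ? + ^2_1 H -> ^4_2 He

Conserve mass number: A + 2 = 4, so A = 2.
Conserve atomic number: Z + 1 = 2, so Z = 1.
A = 2 and Z = 1 is ^2_1 H — a deuteron.

deuteron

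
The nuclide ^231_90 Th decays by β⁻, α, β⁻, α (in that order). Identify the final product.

Start: (A, Z) = (231, 90).
After β⁻: (231, 91).
After α: (227, 89).
After β⁻: (227, 90).
After α: (223, 88).
Z = 88 is radium.

Ra-223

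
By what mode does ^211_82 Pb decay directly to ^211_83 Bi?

ΔA = 211 − 211 = 0; ΔZ = 83 − 82 = +1.
A is unchanged and Z rises by 1 — a neutron has become a proton (β⁻ decay).

beta-minus decay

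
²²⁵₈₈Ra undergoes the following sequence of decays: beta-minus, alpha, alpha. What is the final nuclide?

At-217

Start: (A, Z) = (225, 88).
After β⁻: (225, 89).
After α: (221, 87).
After α: (217, 85).
Z = 85 is astatine.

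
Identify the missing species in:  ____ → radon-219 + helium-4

Ra-223

Conserve mass number: A = 219 + 4, so A = 223.
Conserve atomic number: Z = 86 + 2, so Z = 88.
Z = 88 is radium, so the species is radium-223.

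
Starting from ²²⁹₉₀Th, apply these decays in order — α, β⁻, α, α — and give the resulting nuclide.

At-217

Start: (A, Z) = (229, 90).
After α: (225, 88).
After β⁻: (225, 89).
After α: (221, 87).
After α: (217, 85).
Z = 85 is astatine.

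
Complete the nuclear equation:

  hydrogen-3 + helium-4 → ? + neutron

Li-6

Conserve mass number: 3 + 4 = A + 1, so A = 6.
Conserve atomic number: 1 + 2 = Z + 0, so Z = 3.
Z = 3 is lithium, so the species is lithium-6.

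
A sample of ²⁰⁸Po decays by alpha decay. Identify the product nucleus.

Alpha decay: mass number changes by -4, atomic number by -2.
A: 208 − 4 = 204; Z: 84 − 2 = 82.
Z = 82 is lead, so the daughter is ²⁰⁴Pb.

Pb-204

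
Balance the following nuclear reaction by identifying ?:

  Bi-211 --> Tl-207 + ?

alpha particle

Conserve mass number: 211 = 207 + A, so A = 4.
Conserve atomic number: 83 = 81 + Z, so Z = 2.
A = 4 and Z = 2 is He-4 — an alpha particle.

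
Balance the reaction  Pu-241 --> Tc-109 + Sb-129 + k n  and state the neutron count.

Conserve mass number: 241 = 109 + 129 + k, so k = 241 − 238 = 3.
Check atomic number: 94 = 43 + 51 + 0 = 94. ✓

3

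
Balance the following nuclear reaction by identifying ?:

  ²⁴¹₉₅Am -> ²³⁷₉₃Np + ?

alpha particle

Conserve mass number: 241 = 237 + A, so A = 4.
Conserve atomic number: 95 = 93 + Z, so Z = 2.
A = 4 and Z = 2 is ⁴₂He — an alpha particle.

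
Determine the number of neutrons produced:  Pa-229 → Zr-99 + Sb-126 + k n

4

Conserve mass number: 229 = 99 + 126 + k, so k = 229 − 225 = 4.
Check atomic number: 91 = 40 + 51 + 0 = 91. ✓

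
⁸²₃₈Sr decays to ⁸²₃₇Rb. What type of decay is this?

beta-plus decay or electron capture

ΔA = 82 − 82 = 0; ΔZ = 37 − 38 = -1.
A is unchanged and Z drops by 1 — a proton has become a neutron (β⁺ emission or electron capture).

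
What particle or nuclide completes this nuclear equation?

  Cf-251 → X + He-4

Cm-247

Conserve mass number: 251 = A + 4, so A = 247.
Conserve atomic number: 98 = Z + 2, so Z = 96.
Z = 96 is curium, so the species is Cm-247.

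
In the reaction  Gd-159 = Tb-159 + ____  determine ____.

Conserve mass number: 159 = 159 + A, so A = 0.
Conserve atomic number: 64 = 65 + Z, so Z = -1.
A = 0 and Z = -1 is e⁻ — a beta-minus particle.

beta-minus particle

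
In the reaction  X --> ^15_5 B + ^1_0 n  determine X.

B-16

Conserve mass number: A = 15 + 1, so A = 16.
Conserve atomic number: Z = 5 + 0, so Z = 5.
Z = 5 is boron, so the species is ^16_5 B.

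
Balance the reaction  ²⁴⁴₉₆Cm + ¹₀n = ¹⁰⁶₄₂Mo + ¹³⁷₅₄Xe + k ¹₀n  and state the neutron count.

Conserve mass number: 245 = 106 + 137 + k, so k = 245 − 243 = 2.
Check atomic number: 96 = 42 + 54 + 0 = 96. ✓

2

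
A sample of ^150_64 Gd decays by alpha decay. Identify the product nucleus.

Sm-146

Alpha decay: mass number changes by -4, atomic number by -2.
A: 150 − 4 = 146; Z: 64 − 2 = 62.
Z = 62 is samarium, so the daughter is ^146_62 Sm.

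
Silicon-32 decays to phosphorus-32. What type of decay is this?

ΔA = 32 − 32 = 0; ΔZ = 15 − 14 = +1.
A is unchanged and Z rises by 1 — a neutron has become a proton (β⁻ decay).

beta-minus decay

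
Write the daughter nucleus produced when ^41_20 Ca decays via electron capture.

Electron capture: mass number changes by +0, atomic number by -1.
A: 41 = 41; Z: 20 − 1 = 19.
Z = 19 is potassium, so the daughter is ^41_19 K.

K-41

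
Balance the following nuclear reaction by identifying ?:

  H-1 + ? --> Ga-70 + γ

Conserve mass number: 1 + A = 70 + 0, so A = 69.
Conserve atomic number: 1 + Z = 31 + 0, so Z = 30.
Z = 30 is zinc, so the species is Zn-69.

Zn-69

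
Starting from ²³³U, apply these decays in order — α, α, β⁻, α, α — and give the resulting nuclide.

Start: (A, Z) = (233, 92).
After α: (229, 90).
After α: (225, 88).
After β⁻: (225, 89).
After α: (221, 87).
After α: (217, 85).
Z = 85 is astatine.

At-217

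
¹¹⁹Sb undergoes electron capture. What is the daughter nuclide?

Electron capture: mass number changes by +0, atomic number by -1.
A: 119 = 119; Z: 51 − 1 = 50.
Z = 50 is tin, so the daughter is ¹¹⁹Sn.

Sn-119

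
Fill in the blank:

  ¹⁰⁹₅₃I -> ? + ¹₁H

Te-108

Conserve mass number: 109 = A + 1, so A = 108.
Conserve atomic number: 53 = Z + 1, so Z = 52.
Z = 52 is tellurium, so the species is ¹⁰⁸₅₂Te.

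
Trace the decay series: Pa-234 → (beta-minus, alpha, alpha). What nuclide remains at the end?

Start: (A, Z) = (234, 91).
After β⁻: (234, 92).
After α: (230, 90).
After α: (226, 88).
Z = 88 is radium.

Ra-226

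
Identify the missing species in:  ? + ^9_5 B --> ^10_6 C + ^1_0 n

Conserve mass number: A + 9 = 10 + 1, so A = 2.
Conserve atomic number: Z + 5 = 6 + 0, so Z = 1.
A = 2 and Z = 1 is ^2_1 H — a deuteron.

deuteron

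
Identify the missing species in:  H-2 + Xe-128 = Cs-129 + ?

Conserve mass number: 2 + 128 = 129 + A, so A = 1.
Conserve atomic number: 1 + 54 = 55 + Z, so Z = 0.
A = 1 and Z = 0 is n — a neutron.

neutron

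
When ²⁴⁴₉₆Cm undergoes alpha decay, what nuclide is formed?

Pu-240

Alpha decay: mass number changes by -4, atomic number by -2.
A: 244 − 4 = 240; Z: 96 − 2 = 94.
Z = 94 is plutonium, so the daughter is ²⁴⁰₉₄Pu.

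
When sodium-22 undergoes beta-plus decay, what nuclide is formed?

Beta-plus decay: mass number changes by +0, atomic number by -1.
A: 22 = 22; Z: 11 − 1 = 10.
Z = 10 is neon, so the daughter is neon-22.

Ne-22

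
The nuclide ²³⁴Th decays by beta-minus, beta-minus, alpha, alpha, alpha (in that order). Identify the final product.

Rn-222

Start: (A, Z) = (234, 90).
After β⁻: (234, 91).
After β⁻: (234, 92).
After α: (230, 90).
After α: (226, 88).
After α: (222, 86).
Z = 86 is radon.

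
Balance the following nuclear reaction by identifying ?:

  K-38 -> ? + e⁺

Ar-38

Conserve mass number: 38 = A + 0, so A = 38.
Conserve atomic number: 19 = Z + 1, so Z = 18.
Z = 18 is argon, so the species is Ar-38.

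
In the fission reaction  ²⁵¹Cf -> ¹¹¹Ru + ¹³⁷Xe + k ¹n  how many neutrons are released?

Conserve mass number: 251 = 111 + 137 + k, so k = 251 − 248 = 3.
Check atomic number: 98 = 44 + 54 + 0 = 98. ✓

3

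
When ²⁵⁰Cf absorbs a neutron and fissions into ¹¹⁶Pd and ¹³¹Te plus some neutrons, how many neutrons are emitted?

Conserve mass number: 251 = 116 + 131 + k, so k = 251 − 247 = 4.
Check atomic number: 98 = 46 + 52 + 0 = 98. ✓

4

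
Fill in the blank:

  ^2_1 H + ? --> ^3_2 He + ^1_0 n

deuteron

Conserve mass number: 2 + A = 3 + 1, so A = 2.
Conserve atomic number: 1 + Z = 2 + 0, so Z = 1.
A = 2 and Z = 1 is ^2_1 H — a deuteron.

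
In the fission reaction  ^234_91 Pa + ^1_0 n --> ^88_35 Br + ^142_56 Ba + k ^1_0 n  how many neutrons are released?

5

Conserve mass number: 235 = 88 + 142 + k, so k = 235 − 230 = 5.
Check atomic number: 91 = 35 + 56 + 0 = 91. ✓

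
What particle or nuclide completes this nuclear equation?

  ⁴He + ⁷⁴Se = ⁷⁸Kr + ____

gamma ray

Conserve mass number: 4 + 74 = 78 + A, so A = 0.
Conserve atomic number: 2 + 34 = 36 + Z, so Z = 0.
A = 0 and Z = 0 is γ — a gamma ray.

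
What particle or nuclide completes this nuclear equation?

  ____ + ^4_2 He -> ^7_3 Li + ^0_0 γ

Conserve mass number: A + 4 = 7 + 0, so A = 3.
Conserve atomic number: Z + 2 = 3 + 0, so Z = 1.
A = 3 and Z = 1 is ^3_1 H — a triton.

triton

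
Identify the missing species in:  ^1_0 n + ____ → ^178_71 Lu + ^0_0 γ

Lu-177

Conserve mass number: 1 + A = 178 + 0, so A = 177.
Conserve atomic number: 0 + Z = 71 + 0, so Z = 71.
Z = 71 is lutetium, so the species is ^177_71 Lu.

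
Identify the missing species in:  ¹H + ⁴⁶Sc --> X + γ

Ti-47

Conserve mass number: 1 + 46 = A + 0, so A = 47.
Conserve atomic number: 1 + 21 = Z + 0, so Z = 22.
Z = 22 is titanium, so the species is ⁴⁷Ti.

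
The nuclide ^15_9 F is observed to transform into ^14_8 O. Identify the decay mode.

ΔA = 14 − 15 = -1; ΔZ = 8 − 9 = -1.
A drops by 1 and Z drops by 1 — a proton was emitted.

proton emission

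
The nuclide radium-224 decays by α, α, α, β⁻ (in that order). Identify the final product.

Start: (A, Z) = (224, 88).
After α: (220, 86).
After α: (216, 84).
After α: (212, 82).
After β⁻: (212, 83).
Z = 83 is bismuth.

Bi-212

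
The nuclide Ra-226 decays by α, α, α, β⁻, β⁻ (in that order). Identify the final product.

Po-214

Start: (A, Z) = (226, 88).
After α: (222, 86).
After α: (218, 84).
After α: (214, 82).
After β⁻: (214, 83).
After β⁻: (214, 84).
Z = 84 is polonium.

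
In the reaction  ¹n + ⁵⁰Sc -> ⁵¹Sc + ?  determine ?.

gamma ray

Conserve mass number: 1 + 50 = 51 + A, so A = 0.
Conserve atomic number: 0 + 21 = 21 + Z, so Z = 0.
A = 0 and Z = 0 is γ — a gamma ray.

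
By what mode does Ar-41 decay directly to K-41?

beta-minus decay

ΔA = 41 − 41 = 0; ΔZ = 19 − 18 = +1.
A is unchanged and Z rises by 1 — a neutron has become a proton (β⁻ decay).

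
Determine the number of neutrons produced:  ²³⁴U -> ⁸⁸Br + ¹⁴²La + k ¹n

4

Conserve mass number: 234 = 88 + 142 + k, so k = 234 − 230 = 4.
Check atomic number: 92 = 35 + 57 + 0 = 92. ✓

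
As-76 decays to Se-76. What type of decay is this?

beta-minus decay

ΔA = 76 − 76 = 0; ΔZ = 34 − 33 = +1.
A is unchanged and Z rises by 1 — a neutron has become a proton (β⁻ decay).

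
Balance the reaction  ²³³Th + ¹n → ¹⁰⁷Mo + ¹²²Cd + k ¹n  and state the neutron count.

5

Conserve mass number: 234 = 107 + 122 + k, so k = 234 − 229 = 5.
Check atomic number: 90 = 42 + 48 + 0 = 90. ✓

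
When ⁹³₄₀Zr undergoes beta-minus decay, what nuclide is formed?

Beta-minus decay: mass number changes by +0, atomic number by +1.
A: 93 = 93; Z: 40 + 1 = 41.
Z = 41 is niobium, so the daughter is ⁹³₄₁Nb.

Nb-93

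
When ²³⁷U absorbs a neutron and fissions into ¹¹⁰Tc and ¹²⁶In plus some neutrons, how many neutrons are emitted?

Conserve mass number: 238 = 110 + 126 + k, so k = 238 − 236 = 2.
Check atomic number: 92 = 43 + 49 + 0 = 92. ✓

2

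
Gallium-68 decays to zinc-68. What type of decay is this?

beta-plus decay or electron capture

ΔA = 68 − 68 = 0; ΔZ = 30 − 31 = -1.
A is unchanged and Z drops by 1 — a proton has become a neutron (β⁺ emission or electron capture).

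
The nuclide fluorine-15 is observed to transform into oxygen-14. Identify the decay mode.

proton emission

ΔA = 14 − 15 = -1; ΔZ = 8 − 9 = -1.
A drops by 1 and Z drops by 1 — a proton was emitted.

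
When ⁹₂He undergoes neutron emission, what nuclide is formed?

He-8

Neutron emission: mass number changes by -1, atomic number by +0.
A: 9 − 1 = 8; Z: 2 = 2.
Z = 2 is helium, so the daughter is ⁸₂He.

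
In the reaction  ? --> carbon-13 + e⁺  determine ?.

Conserve mass number: A = 13 + 0, so A = 13.
Conserve atomic number: Z = 6 + 1, so Z = 7.
Z = 7 is nitrogen, so the species is nitrogen-13.

N-13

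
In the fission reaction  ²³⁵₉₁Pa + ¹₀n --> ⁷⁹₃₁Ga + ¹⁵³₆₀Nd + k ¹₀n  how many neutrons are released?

Conserve mass number: 236 = 79 + 153 + k, so k = 236 − 232 = 4.
Check atomic number: 91 = 31 + 60 + 0 = 91. ✓

4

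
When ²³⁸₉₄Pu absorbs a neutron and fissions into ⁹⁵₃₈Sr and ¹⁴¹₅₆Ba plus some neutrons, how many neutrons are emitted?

Conserve mass number: 239 = 95 + 141 + k, so k = 239 − 236 = 3.
Check atomic number: 94 = 38 + 56 + 0 = 94. ✓

3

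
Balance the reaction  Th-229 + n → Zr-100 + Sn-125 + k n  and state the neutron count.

5

Conserve mass number: 230 = 100 + 125 + k, so k = 230 − 225 = 5.
Check atomic number: 90 = 40 + 50 + 0 = 90. ✓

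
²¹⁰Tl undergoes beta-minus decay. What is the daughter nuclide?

Pb-210

Beta-minus decay: mass number changes by +0, atomic number by +1.
A: 210 = 210; Z: 81 + 1 = 82.
Z = 82 is lead, so the daughter is ²¹⁰Pb.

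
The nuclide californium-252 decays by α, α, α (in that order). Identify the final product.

U-240

Start: (A, Z) = (252, 98).
After α: (248, 96).
After α: (244, 94).
After α: (240, 92).
Z = 92 is uranium.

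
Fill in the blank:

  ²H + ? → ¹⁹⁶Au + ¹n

Conserve mass number: 2 + A = 196 + 1, so A = 195.
Conserve atomic number: 1 + Z = 79 + 0, so Z = 78.
Z = 78 is platinum, so the species is ¹⁹⁵Pt.

Pt-195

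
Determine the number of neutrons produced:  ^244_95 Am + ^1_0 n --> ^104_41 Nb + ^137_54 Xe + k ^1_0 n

Conserve mass number: 245 = 104 + 137 + k, so k = 245 − 241 = 4.
Check atomic number: 95 = 41 + 54 + 0 = 95. ✓

4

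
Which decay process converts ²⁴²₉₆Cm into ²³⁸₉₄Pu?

ΔA = 238 − 242 = -4; ΔZ = 94 − 96 = -2.
A drops by 4 and Z drops by 2 — the signature of alpha emission.

alpha decay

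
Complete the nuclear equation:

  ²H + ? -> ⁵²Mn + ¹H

Mn-51

Conserve mass number: 2 + A = 52 + 1, so A = 51.
Conserve atomic number: 1 + Z = 25 + 1, so Z = 25.
Z = 25 is manganese, so the species is ⁵¹Mn.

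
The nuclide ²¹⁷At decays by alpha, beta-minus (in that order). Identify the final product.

Po-213

Start: (A, Z) = (217, 85).
After α: (213, 83).
After β⁻: (213, 84).
Z = 84 is polonium.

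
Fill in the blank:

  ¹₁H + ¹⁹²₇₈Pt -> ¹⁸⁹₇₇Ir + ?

Conserve mass number: 1 + 192 = 189 + A, so A = 4.
Conserve atomic number: 1 + 78 = 77 + Z, so Z = 2.
A = 4 and Z = 2 is ⁴₂He — an alpha particle.

alpha particle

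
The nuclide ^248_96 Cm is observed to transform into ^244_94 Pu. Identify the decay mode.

alpha decay

ΔA = 244 − 248 = -4; ΔZ = 94 − 96 = -2.
A drops by 4 and Z drops by 2 — the signature of alpha emission.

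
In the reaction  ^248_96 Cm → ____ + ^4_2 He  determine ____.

Conserve mass number: 248 = A + 4, so A = 244.
Conserve atomic number: 96 = Z + 2, so Z = 94.
Z = 94 is plutonium, so the species is ^244_94 Pu.

Pu-244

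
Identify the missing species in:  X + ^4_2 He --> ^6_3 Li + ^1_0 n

Conserve mass number: A + 4 = 6 + 1, so A = 3.
Conserve atomic number: Z + 2 = 3 + 0, so Z = 1.
A = 3 and Z = 1 is ^3_1 H — a triton.

triton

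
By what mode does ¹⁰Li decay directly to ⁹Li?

ΔA = 9 − 10 = -1; ΔZ = 3 − 3 = +0.
A drops by 1 with Z unchanged — a neutron was emitted.

neutron emission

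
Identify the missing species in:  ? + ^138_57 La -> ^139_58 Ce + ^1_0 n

Conserve mass number: A + 138 = 139 + 1, so A = 2.
Conserve atomic number: Z + 57 = 58 + 0, so Z = 1.
A = 2 and Z = 1 is ^2_1 H — a deuteron.

deuteron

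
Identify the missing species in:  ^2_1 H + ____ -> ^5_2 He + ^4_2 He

Conserve mass number: 2 + A = 5 + 4, so A = 7.
Conserve atomic number: 1 + Z = 2 + 2, so Z = 3.
Z = 3 is lithium, so the species is ^7_3 Li.

Li-7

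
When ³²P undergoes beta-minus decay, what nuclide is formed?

S-32

Beta-minus decay: mass number changes by +0, atomic number by +1.
A: 32 = 32; Z: 15 + 1 = 16.
Z = 16 is sulfur, so the daughter is ³²S.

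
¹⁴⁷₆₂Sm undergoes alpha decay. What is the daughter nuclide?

Nd-143

Alpha decay: mass number changes by -4, atomic number by -2.
A: 147 − 4 = 143; Z: 62 − 2 = 60.
Z = 60 is neodymium, so the daughter is ¹⁴³₆₀Nd.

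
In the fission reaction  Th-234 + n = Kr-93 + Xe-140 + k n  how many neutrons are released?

Conserve mass number: 235 = 93 + 140 + k, so k = 235 − 233 = 2.
Check atomic number: 90 = 36 + 54 + 0 = 90. ✓

2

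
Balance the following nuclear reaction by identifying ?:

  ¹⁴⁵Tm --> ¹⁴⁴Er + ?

proton

Conserve mass number: 145 = 144 + A, so A = 1.
Conserve atomic number: 69 = 68 + Z, so Z = 1.
A = 1 and Z = 1 is ¹H — a proton.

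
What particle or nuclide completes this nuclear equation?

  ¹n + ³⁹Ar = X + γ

Conserve mass number: 1 + 39 = A + 0, so A = 40.
Conserve atomic number: 0 + 18 = Z + 0, so Z = 18.
Z = 18 is argon, so the species is ⁴⁰Ar.

Ar-40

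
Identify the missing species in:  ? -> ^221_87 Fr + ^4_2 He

Ac-225

Conserve mass number: A = 221 + 4, so A = 225.
Conserve atomic number: Z = 87 + 2, so Z = 89.
Z = 89 is actinium, so the species is ^225_89 Ac.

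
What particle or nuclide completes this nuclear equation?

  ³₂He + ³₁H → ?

Li-6

Conserve mass number: 3 + 3 = A, so A = 6.
Conserve atomic number: 2 + 1 = Z, so Z = 3.
Z = 3 is lithium, so the species is ⁶₃Li.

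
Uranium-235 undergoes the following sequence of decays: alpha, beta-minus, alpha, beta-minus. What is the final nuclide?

Start: (A, Z) = (235, 92).
After α: (231, 90).
After β⁻: (231, 91).
After α: (227, 89).
After β⁻: (227, 90).
Z = 90 is thorium.

Th-227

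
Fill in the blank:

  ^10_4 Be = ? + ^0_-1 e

Conserve mass number: 10 = A + 0, so A = 10.
Conserve atomic number: 4 = Z − 1, so Z = 5.
Z = 5 is boron, so the species is ^10_5 B.

B-10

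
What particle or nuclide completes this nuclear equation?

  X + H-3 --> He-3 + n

Conserve mass number: A + 3 = 3 + 1, so A = 1.
Conserve atomic number: Z + 1 = 2 + 0, so Z = 1.
A = 1 and Z = 1 is H-1 — a proton.

proton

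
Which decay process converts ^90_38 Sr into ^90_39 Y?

ΔA = 90 − 90 = 0; ΔZ = 39 − 38 = +1.
A is unchanged and Z rises by 1 — a neutron has become a proton (β⁻ decay).

beta-minus decay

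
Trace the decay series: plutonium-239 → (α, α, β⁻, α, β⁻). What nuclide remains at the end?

Start: (A, Z) = (239, 94).
After α: (235, 92).
After α: (231, 90).
After β⁻: (231, 91).
After α: (227, 89).
After β⁻: (227, 90).
Z = 90 is thorium.

Th-227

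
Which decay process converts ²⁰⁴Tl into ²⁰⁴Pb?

ΔA = 204 − 204 = 0; ΔZ = 82 − 81 = +1.
A is unchanged and Z rises by 1 — a neutron has become a proton (β⁻ decay).

beta-minus decay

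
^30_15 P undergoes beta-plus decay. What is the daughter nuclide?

Si-30

Beta-plus decay: mass number changes by +0, atomic number by -1.
A: 30 = 30; Z: 15 − 1 = 14.
Z = 14 is silicon, so the daughter is ^30_14 Si.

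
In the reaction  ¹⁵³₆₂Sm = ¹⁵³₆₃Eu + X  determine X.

beta-minus particle

Conserve mass number: 153 = 153 + A, so A = 0.
Conserve atomic number: 62 = 63 + Z, so Z = -1.
A = 0 and Z = -1 is ⁰₋₁e — a beta-minus particle.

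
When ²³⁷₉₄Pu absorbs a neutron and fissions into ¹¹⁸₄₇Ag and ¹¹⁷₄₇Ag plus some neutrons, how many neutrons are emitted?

3

Conserve mass number: 238 = 118 + 117 + k, so k = 238 − 235 = 3.
Check atomic number: 94 = 47 + 47 + 0 = 94. ✓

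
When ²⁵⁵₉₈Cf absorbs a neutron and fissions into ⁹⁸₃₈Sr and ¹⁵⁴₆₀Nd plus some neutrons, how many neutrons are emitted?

Conserve mass number: 256 = 98 + 154 + k, so k = 256 − 252 = 4.
Check atomic number: 98 = 38 + 60 + 0 = 98. ✓

4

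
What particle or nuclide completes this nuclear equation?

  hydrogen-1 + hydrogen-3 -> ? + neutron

Conserve mass number: 1 + 3 = A + 1, so A = 3.
Conserve atomic number: 1 + 1 = Z + 0, so Z = 2.
Z = 2 is helium, so the species is helium-3.

He-3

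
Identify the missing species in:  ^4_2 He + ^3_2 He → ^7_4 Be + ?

gamma ray

Conserve mass number: 4 + 3 = 7 + A, so A = 0.
Conserve atomic number: 2 + 2 = 4 + Z, so Z = 0.
A = 0 and Z = 0 is ^0_0 γ — a gamma ray.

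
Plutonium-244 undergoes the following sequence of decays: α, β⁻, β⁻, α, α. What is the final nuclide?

Start: (A, Z) = (244, 94).
After α: (240, 92).
After β⁻: (240, 93).
After β⁻: (240, 94).
After α: (236, 92).
After α: (232, 90).
Z = 90 is thorium.

Th-232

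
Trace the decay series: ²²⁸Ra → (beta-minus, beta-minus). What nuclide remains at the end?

Start: (A, Z) = (228, 88).
After β⁻: (228, 89).
After β⁻: (228, 90).
Z = 90 is thorium.

Th-228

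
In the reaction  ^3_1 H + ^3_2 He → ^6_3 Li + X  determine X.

Conserve mass number: 3 + 3 = 6 + A, so A = 0.
Conserve atomic number: 1 + 2 = 3 + Z, so Z = 0.
A = 0 and Z = 0 is ^0_0 γ — a gamma ray.

gamma ray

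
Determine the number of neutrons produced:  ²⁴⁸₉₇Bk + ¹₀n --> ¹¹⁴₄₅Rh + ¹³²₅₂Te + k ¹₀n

3

Conserve mass number: 249 = 114 + 132 + k, so k = 249 − 246 = 3.
Check atomic number: 97 = 45 + 52 + 0 = 97. ✓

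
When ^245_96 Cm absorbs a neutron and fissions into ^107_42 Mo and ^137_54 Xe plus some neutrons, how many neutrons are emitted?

Conserve mass number: 246 = 107 + 137 + k, so k = 246 − 244 = 2.
Check atomic number: 96 = 42 + 54 + 0 = 96. ✓

2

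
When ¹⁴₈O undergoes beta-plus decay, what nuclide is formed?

N-14

Beta-plus decay: mass number changes by +0, atomic number by -1.
A: 14 = 14; Z: 8 − 1 = 7.
Z = 7 is nitrogen, so the daughter is ¹⁴₇N.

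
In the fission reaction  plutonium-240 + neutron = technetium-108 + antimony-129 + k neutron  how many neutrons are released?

Conserve mass number: 241 = 108 + 129 + k, so k = 241 − 237 = 4.
Check atomic number: 94 = 43 + 51 + 0 = 94. ✓

4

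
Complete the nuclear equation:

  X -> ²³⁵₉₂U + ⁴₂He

Pu-239

Conserve mass number: A = 235 + 4, so A = 239.
Conserve atomic number: Z = 92 + 2, so Z = 94.
Z = 94 is plutonium, so the species is ²³⁹₉₄Pu.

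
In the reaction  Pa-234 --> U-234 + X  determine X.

Conserve mass number: 234 = 234 + A, so A = 0.
Conserve atomic number: 91 = 92 + Z, so Z = -1.
A = 0 and Z = -1 is e⁻ — a beta-minus particle.

beta-minus particle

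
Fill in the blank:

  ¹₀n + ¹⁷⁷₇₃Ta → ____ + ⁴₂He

Conserve mass number: 1 + 177 = A + 4, so A = 174.
Conserve atomic number: 0 + 73 = Z + 2, so Z = 71.
Z = 71 is lutetium, so the species is ¹⁷⁴₇₁Lu.

Lu-174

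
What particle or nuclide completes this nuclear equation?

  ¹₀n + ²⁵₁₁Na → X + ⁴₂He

Conserve mass number: 1 + 25 = A + 4, so A = 22.
Conserve atomic number: 0 + 11 = Z + 2, so Z = 9.
Z = 9 is fluorine, so the species is ²²₉F.

F-22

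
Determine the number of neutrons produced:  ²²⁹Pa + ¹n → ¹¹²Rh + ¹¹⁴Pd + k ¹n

4

Conserve mass number: 230 = 112 + 114 + k, so k = 230 − 226 = 4.
Check atomic number: 91 = 45 + 46 + 0 = 91. ✓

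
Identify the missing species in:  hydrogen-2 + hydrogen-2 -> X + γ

He-4

Conserve mass number: 2 + 2 = A + 0, so A = 4.
Conserve atomic number: 1 + 1 = Z + 0, so Z = 2.
A = 4 and Z = 2 is helium-4 — an alpha particle.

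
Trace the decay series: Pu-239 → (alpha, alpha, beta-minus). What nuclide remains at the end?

Start: (A, Z) = (239, 94).
After α: (235, 92).
After α: (231, 90).
After β⁻: (231, 91).
Z = 91 is protactinium.

Pa-231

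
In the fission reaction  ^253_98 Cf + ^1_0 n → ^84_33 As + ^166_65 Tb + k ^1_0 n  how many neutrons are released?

Conserve mass number: 254 = 84 + 166 + k, so k = 254 − 250 = 4.
Check atomic number: 98 = 33 + 65 + 0 = 98. ✓

4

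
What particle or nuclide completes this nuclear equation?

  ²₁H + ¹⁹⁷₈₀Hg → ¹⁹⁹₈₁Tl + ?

Conserve mass number: 2 + 197 = 199 + A, so A = 0.
Conserve atomic number: 1 + 80 = 81 + Z, so Z = 0.
A = 0 and Z = 0 is ⁰₀γ — a gamma ray.

gamma ray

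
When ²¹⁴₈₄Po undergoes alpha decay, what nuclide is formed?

Pb-210

Alpha decay: mass number changes by -4, atomic number by -2.
A: 214 − 4 = 210; Z: 84 − 2 = 82.
Z = 82 is lead, so the daughter is ²¹⁰₈₂Pb.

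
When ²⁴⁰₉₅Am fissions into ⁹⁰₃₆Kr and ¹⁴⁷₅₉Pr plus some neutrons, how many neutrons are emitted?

3

Conserve mass number: 240 = 90 + 147 + k, so k = 240 − 237 = 3.
Check atomic number: 95 = 36 + 59 + 0 = 95. ✓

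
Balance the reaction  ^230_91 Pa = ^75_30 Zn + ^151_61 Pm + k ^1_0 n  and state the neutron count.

4

Conserve mass number: 230 = 75 + 151 + k, so k = 230 − 226 = 4.
Check atomic number: 91 = 30 + 61 + 0 = 91. ✓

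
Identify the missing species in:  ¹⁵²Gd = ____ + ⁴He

Conserve mass number: 152 = A + 4, so A = 148.
Conserve atomic number: 64 = Z + 2, so Z = 62.
Z = 62 is samarium, so the species is ¹⁴⁸Sm.

Sm-148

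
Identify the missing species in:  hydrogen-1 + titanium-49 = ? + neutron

Conserve mass number: 1 + 49 = A + 1, so A = 49.
Conserve atomic number: 1 + 22 = Z + 0, so Z = 23.
Z = 23 is vanadium, so the species is vanadium-49.

V-49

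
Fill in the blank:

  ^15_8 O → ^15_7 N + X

positron

Conserve mass number: 15 = 15 + A, so A = 0.
Conserve atomic number: 8 = 7 + Z, so Z = 1.
A = 0 and Z = 1 is ^0_1 e — a positron.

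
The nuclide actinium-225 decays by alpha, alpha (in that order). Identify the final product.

At-217

Start: (A, Z) = (225, 89).
After α: (221, 87).
After α: (217, 85).
Z = 85 is astatine.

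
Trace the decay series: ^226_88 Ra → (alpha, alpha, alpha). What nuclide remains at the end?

Start: (A, Z) = (226, 88).
After α: (222, 86).
After α: (218, 84).
After α: (214, 82).
Z = 82 is lead.

Pb-214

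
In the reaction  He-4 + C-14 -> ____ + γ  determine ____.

O-18

Conserve mass number: 4 + 14 = A + 0, so A = 18.
Conserve atomic number: 2 + 6 = Z + 0, so Z = 8.
Z = 8 is oxygen, so the species is O-18.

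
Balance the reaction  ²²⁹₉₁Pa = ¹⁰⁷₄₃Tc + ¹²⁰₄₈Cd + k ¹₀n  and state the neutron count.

2

Conserve mass number: 229 = 107 + 120 + k, so k = 229 − 227 = 2.
Check atomic number: 91 = 43 + 48 + 0 = 91. ✓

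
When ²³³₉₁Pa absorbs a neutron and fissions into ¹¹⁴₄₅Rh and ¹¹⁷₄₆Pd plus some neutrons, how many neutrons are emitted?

Conserve mass number: 234 = 114 + 117 + k, so k = 234 − 231 = 3.
Check atomic number: 91 = 45 + 46 + 0 = 91. ✓

3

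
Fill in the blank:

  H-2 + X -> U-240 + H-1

Conserve mass number: 2 + A = 240 + 1, so A = 239.
Conserve atomic number: 1 + Z = 92 + 1, so Z = 92.
Z = 92 is uranium, so the species is U-239.

U-239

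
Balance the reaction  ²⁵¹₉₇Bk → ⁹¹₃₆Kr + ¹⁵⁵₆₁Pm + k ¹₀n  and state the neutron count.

5

Conserve mass number: 251 = 91 + 155 + k, so k = 251 − 246 = 5.
Check atomic number: 97 = 36 + 61 + 0 = 97. ✓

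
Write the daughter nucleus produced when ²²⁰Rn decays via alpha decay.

Po-216

Alpha decay: mass number changes by -4, atomic number by -2.
A: 220 − 4 = 216; Z: 86 − 2 = 84.
Z = 84 is polonium, so the daughter is ²¹⁶Po.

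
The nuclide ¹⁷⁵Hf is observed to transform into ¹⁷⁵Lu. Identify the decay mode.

beta-plus decay or electron capture

ΔA = 175 − 175 = 0; ΔZ = 71 − 72 = -1.
A is unchanged and Z drops by 1 — a proton has become a neutron (β⁺ emission or electron capture).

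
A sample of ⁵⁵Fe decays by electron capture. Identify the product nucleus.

Electron capture: mass number changes by +0, atomic number by -1.
A: 55 = 55; Z: 26 − 1 = 25.
Z = 25 is manganese, so the daughter is ⁵⁵Mn.

Mn-55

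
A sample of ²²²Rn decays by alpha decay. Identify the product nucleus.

Po-218

Alpha decay: mass number changes by -4, atomic number by -2.
A: 222 − 4 = 218; Z: 86 − 2 = 84.
Z = 84 is polonium, so the daughter is ²¹⁸Po.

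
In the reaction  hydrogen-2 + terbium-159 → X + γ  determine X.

Dy-161

Conserve mass number: 2 + 159 = A + 0, so A = 161.
Conserve atomic number: 1 + 65 = Z + 0, so Z = 66.
Z = 66 is dysprosium, so the species is dysprosium-161.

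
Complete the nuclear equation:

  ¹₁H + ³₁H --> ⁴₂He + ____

Conserve mass number: 1 + 3 = 4 + A, so A = 0.
Conserve atomic number: 1 + 1 = 2 + Z, so Z = 0.
A = 0 and Z = 0 is ⁰₀γ — a gamma ray.

gamma ray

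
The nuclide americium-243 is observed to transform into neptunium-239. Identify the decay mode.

alpha decay

ΔA = 239 − 243 = -4; ΔZ = 93 − 95 = -2.
A drops by 4 and Z drops by 2 — the signature of alpha emission.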